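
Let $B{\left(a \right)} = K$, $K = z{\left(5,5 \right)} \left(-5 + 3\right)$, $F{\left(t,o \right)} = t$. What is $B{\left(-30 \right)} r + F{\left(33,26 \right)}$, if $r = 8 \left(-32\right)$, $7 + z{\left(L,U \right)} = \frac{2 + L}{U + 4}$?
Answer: $- \frac{28375}{9} \approx -3152.8$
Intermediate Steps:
$z{\left(L,U \right)} = -7 + \frac{2 + L}{4 + U}$ ($z{\left(L,U \right)} = -7 + \frac{2 + L}{U + 4} = -7 + \frac{2 + L}{4 + U}$)
$K = \frac{112}{9}$ ($K = \frac{-26 + 5 - 35}{4 + 5} \left(-5 + 3\right) = \frac{-26 + 5 - 35}{9} \left(-2\right) = \frac{1}{9} \left(-56\right) \left(-2\right) = \left(- \frac{56}{9}\right) \left(-2\right) = \frac{112}{9} \approx 12.444$)
$B{\left(a \right)} = \frac{112}{9}$
$r = -256$
$B{\left(-30 \right)} r + F{\left(33,26 \right)} = \frac{112}{9} \left(-256\right) + 33 = - \frac{28672}{9} + 33 = - \frac{28375}{9}$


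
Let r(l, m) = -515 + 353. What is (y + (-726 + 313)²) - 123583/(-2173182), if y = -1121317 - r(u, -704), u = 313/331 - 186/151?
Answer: -2065796261069/2173182 ≈ -9.5059e+5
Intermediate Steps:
u = -14303/49981 (u = 313*(1/331) - 186*1/151 = 313/331 - 186/151 = -14303/49981 ≈ -0.28617)
r(l, m) = -162
y = -1121155 (y = -1121317 - 1*(-162) = -1121317 + 162 = -1121155)
(y + (-726 + 313)²) - 123583/(-2173182) = (-1121155 + (-726 + 313)²) - 123583/(-2173182) = (-1121155 + (-413)²) - 123583*(-1/2173182) = (-1121155 + 170569) + 123583/2173182 = -950586 + 123583/2173182 = -2065796261069/2173182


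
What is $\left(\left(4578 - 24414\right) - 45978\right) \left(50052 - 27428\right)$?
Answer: $-1488975936$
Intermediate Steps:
$\left(\left(4578 - 24414\right) - 45978\right) \left(50052 - 27428\right) = \left(\left(4578 - 24414\right) - 45978\right) 22624 = \left(-19836 - 45978\right) 22624 = \left(-65814\right) 22624 = -1488975936$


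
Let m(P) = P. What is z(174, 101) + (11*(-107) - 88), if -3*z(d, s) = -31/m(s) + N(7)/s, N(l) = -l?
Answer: -383257/303 ≈ -1264.9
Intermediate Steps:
z(d, s) = 38/(3*s) (z(d, s) = -(-31/s + (-1*7)/s)/3 = -(-31/s - 7/s)/3 = -(-38)/(3*s) = 38/(3*s))
z(174, 101) + (11*(-107) - 88) = (38/3)/101 + (11*(-107) - 88) = (38/3)*(1/101) + (-1177 - 88) = 38/303 - 1265 = -383257/303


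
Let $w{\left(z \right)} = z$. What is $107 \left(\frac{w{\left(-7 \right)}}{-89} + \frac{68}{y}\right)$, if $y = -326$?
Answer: $- \frac{201695}{14507} \approx -13.903$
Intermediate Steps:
$107 \left(\frac{w{\left(-7 \right)}}{-89} + \frac{68}{y}\right) = 107 \left(- \frac{7}{-89} + \frac{68}{-326}\right) = 107 \left(\left(-7\right) \left(- \frac{1}{89}\right) + 68 \left(- \frac{1}{326}\right)\right) = 107 \left(\frac{7}{89} - \frac{34}{163}\right) = 107 \left(- \frac{1885}{14507}\right) = - \frac{201695}{14507}$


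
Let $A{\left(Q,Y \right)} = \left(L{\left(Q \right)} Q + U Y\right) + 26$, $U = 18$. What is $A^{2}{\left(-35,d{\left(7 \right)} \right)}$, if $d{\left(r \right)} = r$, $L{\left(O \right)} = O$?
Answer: $1896129$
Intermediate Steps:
$A{\left(Q,Y \right)} = 26 + Q^{2} + 18 Y$ ($A{\left(Q,Y \right)} = \left(Q Q + 18 Y\right) + 26 = \left(Q^{2} + 18 Y\right) + 26 = 26 + Q^{2} + 18 Y$)
$A^{2}{\left(-35,d{\left(7 \right)} \right)} = \left(26 + \left(-35\right)^{2} + 18 \cdot 7\right)^{2} = \left(26 + 1225 + 126\right)^{2} = 1377^{2} = 1896129$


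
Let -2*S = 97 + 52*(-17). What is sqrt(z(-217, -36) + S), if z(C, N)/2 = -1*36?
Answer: sqrt(1286)/2 ≈ 17.930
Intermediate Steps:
z(C, N) = -72 (z(C, N) = 2*(-1*36) = 2*(-36) = -72)
S = 787/2 (S = -(97 + 52*(-17))/2 = -(97 - 884)/2 = -1/2*(-787) = 787/2 ≈ 393.50)
sqrt(z(-217, -36) + S) = sqrt(-72 + 787/2) = sqrt(643/2) = sqrt(1286)/2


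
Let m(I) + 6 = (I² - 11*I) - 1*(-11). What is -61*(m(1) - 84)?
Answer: 5429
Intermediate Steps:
m(I) = 5 + I² - 11*I (m(I) = -6 + ((I² - 11*I) - 1*(-11)) = -6 + ((I² - 11*I) + 11) = -6 + (11 + I² - 11*I) = 5 + I² - 11*I)
-61*(m(1) - 84) = -61*((5 + 1² - 11*1) - 84) = -61*((5 + 1 - 11) - 84) = -61*(-5 - 84) = -61*(-89) = 5429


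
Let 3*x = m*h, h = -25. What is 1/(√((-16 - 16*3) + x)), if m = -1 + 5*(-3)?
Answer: √39/52 ≈ 0.12010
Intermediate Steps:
m = -16 (m = -1 - 15 = -16)
x = 400/3 (x = (-16*(-25))/3 = (⅓)*400 = 400/3 ≈ 133.33)
1/(√((-16 - 16*3) + x)) = 1/(√((-16 - 16*3) + 400/3)) = 1/(√((-16 - 48) + 400/3)) = 1/(√(-64 + 400/3)) = 1/(√(208/3)) = 1/(4*√39/3) = √39/52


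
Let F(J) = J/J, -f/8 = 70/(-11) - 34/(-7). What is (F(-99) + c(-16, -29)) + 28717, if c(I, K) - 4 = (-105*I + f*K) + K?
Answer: 2311809/77 ≈ 30024.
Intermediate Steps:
f = 928/77 (f = -8*(70/(-11) - 34/(-7)) = -8*(70*(-1/11) - 34*(-⅐)) = -8*(-70/11 + 34/7) = -8*(-116/77) = 928/77 ≈ 12.052)
F(J) = 1
c(I, K) = 4 - 105*I + 1005*K/77 (c(I, K) = 4 + ((-105*I + 928*K/77) + K) = 4 + (-105*I + 1005*K/77) = 4 - 105*I + 1005*K/77)
(F(-99) + c(-16, -29)) + 28717 = (1 + (4 - 105*(-16) + (1005/77)*(-29))) + 28717 = (1 + (4 + 1680 - 29145/77)) + 28717 = (1 + 100523/77) + 28717 = 100600/77 + 28717 = 2311809/77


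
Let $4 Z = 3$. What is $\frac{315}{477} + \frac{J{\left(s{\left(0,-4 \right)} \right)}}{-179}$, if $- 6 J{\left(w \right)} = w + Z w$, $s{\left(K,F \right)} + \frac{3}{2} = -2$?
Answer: $\frac{298123}{455376} \approx 0.65467$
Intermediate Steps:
$Z = \frac{3}{4}$ ($Z = \frac{1}{4} \cdot 3 = \frac{3}{4} \approx 0.75$)
$s{\left(K,F \right)} = - \frac{7}{2}$ ($s{\left(K,F \right)} = - \frac{3}{2} - 2 = - \frac{7}{2}$)
$J{\left(w \right)} = - \frac{7 w}{24}$ ($J{\left(w \right)} = - \frac{w + \frac{3 w}{4}}{6} = - \frac{\frac{7}{4} w}{6} = - \frac{7 w}{24}$)
$\frac{315}{477} + \frac{J{\left(s{\left(0,-4 \right)} \right)}}{-179} = \frac{315}{477} + \frac{\left(- \frac{7}{24}\right) \left(- \frac{7}{2}\right)}{-179} = 315 \cdot \frac{1}{477} + \frac{49}{48} \left(- \frac{1}{179}\right) = \frac{35}{53} - \frac{49}{8592} = \frac{298123}{455376}$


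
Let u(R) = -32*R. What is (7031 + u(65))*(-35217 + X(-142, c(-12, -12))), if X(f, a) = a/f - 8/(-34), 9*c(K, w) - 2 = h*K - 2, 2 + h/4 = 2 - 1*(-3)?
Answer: -210449676549/1207 ≈ -1.7436e+8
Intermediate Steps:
h = 12 (h = -8 + 4*(2 - 1*(-3)) = -8 + 4*(2 + 3) = -8 + 4*5 = -8 + 20 = 12)
c(K, w) = 4*K/3 (c(K, w) = 2/9 + (12*K - 2)/9 = 2/9 + (-2 + 12*K)/9 = 2/9 + (-2/9 + 4*K/3) = 4*K/3)
X(f, a) = 4/17 + a/f (X(f, a) = a/f - 8*(-1/34) = a/f + 4/17 = 4/17 + a/f)
(7031 + u(65))*(-35217 + X(-142, c(-12, -12))) = (7031 - 32*65)*(-35217 + (4/17 + ((4/3)*(-12))/(-142))) = (7031 - 2080)*(-35217 + (4/17 - 16*(-1/142))) = 4951*(-35217 + (4/17 + 8/71)) = 4951*(-35217 + 420/1207) = 4951*(-42506499/1207) = -210449676549/1207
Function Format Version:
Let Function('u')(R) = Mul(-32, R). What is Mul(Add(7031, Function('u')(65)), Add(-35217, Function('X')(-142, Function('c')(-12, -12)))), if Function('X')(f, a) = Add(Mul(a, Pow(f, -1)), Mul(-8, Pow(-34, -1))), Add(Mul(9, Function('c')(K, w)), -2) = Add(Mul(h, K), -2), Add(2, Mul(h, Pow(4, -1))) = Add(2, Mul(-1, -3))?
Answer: Rational(-210449676549, 1207) ≈ -1.7436e+8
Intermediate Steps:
h = 12 (h = Add(-8, Mul(4, Add(2, Mul(-1, -3)))) = Add(-8, Mul(4, Add(2, 3))) = Add(-8, Mul(4, 5)) = Add(-8, 20) = 12)
Function('c')(K, w) = Mul(Rational(4, 3), K) (Function('c')(K, w) = Add(Rational(2, 9), Mul(Rational(1, 9), Add(Mul(12, K), -2))) = Add(Rational(2, 9), Mul(Rational(1, 9), Add(-2, Mul(12, K)))) = Add(Rational(2, 9), Add(Rational(-2, 9), Mul(Rational(4, 3), K))) = Mul(Rational(4, 3), K))
Function('X')(f, a) = Add(Rational(4, 17), Mul(a, Pow(f, -1))) (Function('X')(f, a) = Add(Mul(a, Pow(f, -1)), Mul(-8, Rational(-1, 34))) = Add(Mul(a, Pow(f, -1)), Rational(4, 17)) = Add(Rational(4, 17), Mul(a, Pow(f, -1))))
Mul(Add(7031, Function('u')(65)), Add(-35217, Function('X')(-142, Function('c')(-12, -12)))) = Mul(Add(7031, Mul(-32, 65)), Add(-35217, Add(Rational(4, 17), Mul(Mul(Rational(4, 3), -12), Pow(-142, -1))))) = Mul(Add(7031, -2080), Add(-35217, Add(Rational(4, 17), Mul(-16, Rational(-1, 142))))) = Mul(4951, Add(-35217, Add(Rational(4, 17), Rational(8, 71)))) = Mul(4951, Add(-35217, Rational(420, 1207))) = Mul(4951, Rational(-42506499, 1207)) = Rational(-210449676549, 1207)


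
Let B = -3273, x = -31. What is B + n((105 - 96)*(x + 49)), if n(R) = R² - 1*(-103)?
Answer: 23074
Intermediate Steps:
n(R) = 103 + R² (n(R) = R² + 103 = 103 + R²)
B + n((105 - 96)*(x + 49)) = -3273 + (103 + ((105 - 96)*(-31 + 49))²) = -3273 + (103 + (9*18)²) = -3273 + (103 + 162²) = -3273 + (103 + 26244) = -3273 + 26347 = 23074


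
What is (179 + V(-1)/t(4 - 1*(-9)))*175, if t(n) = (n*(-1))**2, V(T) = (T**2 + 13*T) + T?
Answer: 407050/13 ≈ 31312.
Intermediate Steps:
V(T) = T**2 + 14*T
t(n) = n**2 (t(n) = (-n)**2 = n**2)
(179 + V(-1)/t(4 - 1*(-9)))*175 = (179 + (-(14 - 1))/((4 - 1*(-9))**2))*175 = (179 + (-1*13)/((4 + 9)**2))*175 = (179 - 13/(13**2))*175 = (179 - 13/169)*175 = (179 - 13*1/169)*175 = (179 - 1/13)*175 = (2326/13)*175 = 407050/13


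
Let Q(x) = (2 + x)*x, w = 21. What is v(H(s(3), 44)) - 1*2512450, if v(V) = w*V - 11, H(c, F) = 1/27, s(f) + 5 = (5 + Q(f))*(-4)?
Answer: -22612142/9 ≈ -2.5125e+6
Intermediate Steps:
Q(x) = x*(2 + x)
s(f) = -25 - 4*f*(2 + f) (s(f) = -5 + (5 + f*(2 + f))*(-4) = -5 + (-20 - 4*f*(2 + f)) = -25 - 4*f*(2 + f))
H(c, F) = 1/27
v(V) = -11 + 21*V (v(V) = 21*V - 11 = -11 + 21*V)
v(H(s(3), 44)) - 1*2512450 = (-11 + 21*(1/27)) - 1*2512450 = (-11 + 7/9) - 2512450 = -92/9 - 2512450 = -22612142/9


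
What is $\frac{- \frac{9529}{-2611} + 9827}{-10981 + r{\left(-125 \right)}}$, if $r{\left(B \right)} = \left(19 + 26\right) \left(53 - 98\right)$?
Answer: $- \frac{12833913}{16979333} \approx -0.75585$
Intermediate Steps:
$r{\left(B \right)} = -2025$ ($r{\left(B \right)} = 45 \left(-45\right) = -2025$)
$\frac{- \frac{9529}{-2611} + 9827}{-10981 + r{\left(-125 \right)}} = \frac{- \frac{9529}{-2611} + 9827}{-10981 - 2025} = \frac{\left(-9529\right) \left(- \frac{1}{2611}\right) + 9827}{-13006} = \left(\frac{9529}{2611} + 9827\right) \left(- \frac{1}{13006}\right) = \frac{25667826}{2611} \left(- \frac{1}{13006}\right) = - \frac{12833913}{16979333}$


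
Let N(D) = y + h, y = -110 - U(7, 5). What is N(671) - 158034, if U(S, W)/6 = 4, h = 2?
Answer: -158166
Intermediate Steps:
U(S, W) = 24 (U(S, W) = 6*4 = 24)
y = -134 (y = -110 - 1*24 = -110 - 24 = -134)
N(D) = -132 (N(D) = -134 + 2 = -132)
N(671) - 158034 = -132 - 158034 = -158166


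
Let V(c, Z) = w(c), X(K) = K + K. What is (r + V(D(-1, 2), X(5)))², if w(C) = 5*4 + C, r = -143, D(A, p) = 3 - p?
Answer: 14884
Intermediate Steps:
X(K) = 2*K
w(C) = 20 + C
V(c, Z) = 20 + c
(r + V(D(-1, 2), X(5)))² = (-143 + (20 + (3 - 1*2)))² = (-143 + (20 + (3 - 2)))² = (-143 + (20 + 1))² = (-143 + 21)² = (-122)² = 14884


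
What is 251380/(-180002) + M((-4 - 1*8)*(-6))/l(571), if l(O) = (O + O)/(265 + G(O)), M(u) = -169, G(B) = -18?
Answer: -3900449723/102781142 ≈ -37.949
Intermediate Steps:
l(O) = 2*O/247 (l(O) = (O + O)/(265 - 18) = (2*O)/247 = (2*O)*(1/247) = 2*O/247)
251380/(-180002) + M((-4 - 1*8)*(-6))/l(571) = 251380/(-180002) - 169/((2/247)*571) = 251380*(-1/180002) - 169/1142/247 = -125690/90001 - 169*247/1142 = -125690/90001 - 41743/1142 = -3900449723/102781142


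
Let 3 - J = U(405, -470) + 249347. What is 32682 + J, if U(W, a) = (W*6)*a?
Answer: 925438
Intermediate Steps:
U(W, a) = 6*W*a (U(W, a) = (6*W)*a = 6*W*a)
J = 892756 (J = 3 - (6*405*(-470) + 249347) = 3 - (-1142100 + 249347) = 3 - 1*(-892753) = 3 + 892753 = 892756)
32682 + J = 32682 + 892756 = 925438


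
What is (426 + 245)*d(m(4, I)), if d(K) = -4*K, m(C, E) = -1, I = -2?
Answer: 2684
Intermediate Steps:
(426 + 245)*d(m(4, I)) = (426 + 245)*(-4*(-1)) = 671*4 = 2684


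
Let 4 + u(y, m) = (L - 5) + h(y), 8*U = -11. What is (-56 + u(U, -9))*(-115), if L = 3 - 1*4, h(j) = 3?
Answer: 7245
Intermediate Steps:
U = -11/8 (U = (⅛)*(-11) = -11/8 ≈ -1.3750)
L = -1 (L = 3 - 4 = -1)
u(y, m) = -7 (u(y, m) = -4 + ((-1 - 5) + 3) = -4 + (-6 + 3) = -4 - 3 = -7)
(-56 + u(U, -9))*(-115) = (-56 - 7)*(-115) = -63*(-115) = 7245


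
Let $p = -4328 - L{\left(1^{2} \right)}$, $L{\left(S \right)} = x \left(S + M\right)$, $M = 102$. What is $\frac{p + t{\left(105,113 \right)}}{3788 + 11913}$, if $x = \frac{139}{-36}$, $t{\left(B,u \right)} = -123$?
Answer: $- \frac{145919}{565236} \approx -0.25816$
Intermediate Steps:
$x = - \frac{139}{36}$ ($x = 139 \left(- \frac{1}{36}\right) = - \frac{139}{36} \approx -3.8611$)
$L{\left(S \right)} = - \frac{2363}{6} - \frac{139 S}{36}$ ($L{\left(S \right)} = - \frac{139 \left(S + 102\right)}{36} = - \frac{139 \left(102 + S\right)}{36} = - \frac{2363}{6} - \frac{139 S}{36}$)
$p = - \frac{141491}{36}$ ($p = -4328 - \left(- \frac{2363}{6} - \frac{139 \cdot 1^{2}}{36}\right) = -4328 - \left(- \frac{2363}{6} - \frac{139}{36}\right) = -4328 - - \frac{14317}{36} = -4328 + \frac{14317}{36} = - \frac{141491}{36} \approx -3930.3$)
$\frac{p + t{\left(105,113 \right)}}{3788 + 11913} = \frac{- \frac{141491}{36} - 123}{3788 + 11913} = - \frac{145919}{36 \cdot 15701} = \left(- \frac{145919}{36}\right) \frac{1}{15701} = - \frac{145919}{565236}$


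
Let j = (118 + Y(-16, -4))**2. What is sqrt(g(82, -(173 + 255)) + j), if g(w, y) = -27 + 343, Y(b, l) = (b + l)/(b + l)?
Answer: sqrt(14477) ≈ 120.32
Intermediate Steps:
Y(b, l) = 1
g(w, y) = 316
j = 14161 (j = (118 + 1)**2 = 119**2 = 14161)
sqrt(g(82, -(173 + 255)) + j) = sqrt(316 + 14161) = sqrt(14477)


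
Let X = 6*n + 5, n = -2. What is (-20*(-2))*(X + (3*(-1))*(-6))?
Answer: 440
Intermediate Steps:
X = -7 (X = 6*(-2) + 5 = -12 + 5 = -7)
(-20*(-2))*(X + (3*(-1))*(-6)) = (-20*(-2))*(-7 + (3*(-1))*(-6)) = 40*(-7 - 3*(-6)) = 40*(-7 + 18) = 40*11 = 440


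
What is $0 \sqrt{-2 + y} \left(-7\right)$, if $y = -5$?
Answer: $0$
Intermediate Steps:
$0 \sqrt{-2 + y} \left(-7\right) = 0 \sqrt{-2 - 5} \left(-7\right) = 0 \sqrt{-7} \left(-7\right) = 0 i \sqrt{7} \left(-7\right) = 0 \left(-7\right) = 0$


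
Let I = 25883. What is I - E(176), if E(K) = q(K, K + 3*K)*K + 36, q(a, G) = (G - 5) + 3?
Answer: -97705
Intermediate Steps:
q(a, G) = -2 + G (q(a, G) = (-5 + G) + 3 = -2 + G)
E(K) = 36 + K*(-2 + 4*K) (E(K) = (-2 + (K + 3*K))*K + 36 = (-2 + 4*K)*K + 36 = K*(-2 + 4*K) + 36 = 36 + K*(-2 + 4*K))
I - E(176) = 25883 - (36 + 2*176*(-1 + 2*176)) = 25883 - (36 + 2*176*(-1 + 352)) = 25883 - (36 + 2*176*351) = 25883 - (36 + 123552) = 25883 - 1*123588 = 25883 - 123588 = -97705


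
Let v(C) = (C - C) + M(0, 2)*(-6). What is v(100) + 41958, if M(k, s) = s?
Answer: 41946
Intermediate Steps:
v(C) = -12 (v(C) = (C - C) + 2*(-6) = 0 - 12 = -12)
v(100) + 41958 = -12 + 41958 = 41946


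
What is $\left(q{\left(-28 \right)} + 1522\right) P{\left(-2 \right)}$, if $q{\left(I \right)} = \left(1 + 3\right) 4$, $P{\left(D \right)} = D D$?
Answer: $6152$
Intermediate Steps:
$P{\left(D \right)} = D^{2}$
$q{\left(I \right)} = 16$ ($q{\left(I \right)} = 4 \cdot 4 = 16$)
$\left(q{\left(-28 \right)} + 1522\right) P{\left(-2 \right)} = \left(16 + 1522\right) \left(-2\right)^{2} = 1538 \cdot 4 = 6152$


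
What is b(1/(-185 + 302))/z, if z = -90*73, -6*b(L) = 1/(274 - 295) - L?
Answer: -23/16142490 ≈ -1.4248e-6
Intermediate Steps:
b(L) = 1/126 + L/6 (b(L) = -(1/(274 - 295) - L)/6 = -(1/(-21) - L)/6 = -(-1/21 - L)/6 = 1/126 + L/6)
z = -6570
b(1/(-185 + 302))/z = (1/126 + 1/(6*(-185 + 302)))/(-6570) = (1/126 + (⅙)/117)*(-1/6570) = (1/126 + (⅙)*(1/117))*(-1/6570) = (1/126 + 1/702)*(-1/6570) = (23/2457)*(-1/6570) = -23/16142490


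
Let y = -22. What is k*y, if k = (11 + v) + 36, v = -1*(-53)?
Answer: -2200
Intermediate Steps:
v = 53
k = 100 (k = (11 + 53) + 36 = 64 + 36 = 100)
k*y = 100*(-22) = -2200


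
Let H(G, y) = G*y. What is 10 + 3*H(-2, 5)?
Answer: -20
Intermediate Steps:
10 + 3*H(-2, 5) = 10 + 3*(-2*5) = 10 + 3*(-10) = 10 - 30 = -20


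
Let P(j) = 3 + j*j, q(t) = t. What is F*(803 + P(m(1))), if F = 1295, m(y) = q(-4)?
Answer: 1064490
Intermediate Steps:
m(y) = -4
P(j) = 3 + j²
F*(803 + P(m(1))) = 1295*(803 + (3 + (-4)²)) = 1295*(803 + (3 + 16)) = 1295*(803 + 19) = 1295*822 = 1064490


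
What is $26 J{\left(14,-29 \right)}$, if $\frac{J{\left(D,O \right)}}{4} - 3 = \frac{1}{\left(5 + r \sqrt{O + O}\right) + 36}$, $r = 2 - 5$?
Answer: $\frac{691600}{2203} + \frac{312 i \sqrt{58}}{2203} \approx 313.94 + 1.0786 i$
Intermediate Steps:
$r = -3$
$J{\left(D,O \right)} = 12 + \frac{4}{41 - 3 \sqrt{2} \sqrt{O}}$ ($J{\left(D,O \right)} = 12 + \frac{4}{\left(5 - 3 \sqrt{O + O}\right) + 36} = 12 + \frac{4}{\left(5 - 3 \sqrt{2 O}\right) + 36} = 12 + \frac{4}{\left(5 - 3 \sqrt{2} \sqrt{O}\right) + 36} = 12 + \frac{4}{41 - 3 \sqrt{2} \sqrt{O}}$)
$26 J{\left(14,-29 \right)} = 26 \frac{4 \left(-124 + 9 \sqrt{2} \sqrt{-29}\right)}{-41 + 3 \sqrt{2} \sqrt{-29}} = 26 \frac{4 \left(-124 + 9 \sqrt{2} i \sqrt{29}\right)}{-41 + 3 \sqrt{2} i \sqrt{29}} = 26 \frac{4 \left(-124 + 9 i \sqrt{58}\right)}{-41 + 3 i \sqrt{58}} = \frac{104 \left(-124 + 9 i \sqrt{58}\right)}{-41 + 3 i \sqrt{58}}$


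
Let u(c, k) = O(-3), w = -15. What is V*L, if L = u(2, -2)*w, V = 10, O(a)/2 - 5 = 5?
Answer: -3000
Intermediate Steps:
O(a) = 20 (O(a) = 10 + 2*5 = 10 + 10 = 20)
u(c, k) = 20
L = -300 (L = 20*(-15) = -300)
V*L = 10*(-300) = -3000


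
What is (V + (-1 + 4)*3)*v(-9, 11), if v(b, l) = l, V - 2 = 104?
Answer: 1265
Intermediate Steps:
V = 106 (V = 2 + 104 = 106)
(V + (-1 + 4)*3)*v(-9, 11) = (106 + (-1 + 4)*3)*11 = (106 + 3*3)*11 = (106 + 9)*11 = 115*11 = 1265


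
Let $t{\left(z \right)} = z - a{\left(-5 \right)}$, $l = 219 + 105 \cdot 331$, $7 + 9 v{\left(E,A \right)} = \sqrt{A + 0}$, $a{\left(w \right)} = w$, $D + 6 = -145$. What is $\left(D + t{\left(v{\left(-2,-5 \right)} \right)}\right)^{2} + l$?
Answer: $\frac{4577930}{81} - \frac{2642 i \sqrt{5}}{81} \approx 56518.0 - 72.934 i$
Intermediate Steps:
$D = -151$ ($D = -6 - 145 = -151$)
$v{\left(E,A \right)} = - \frac{7}{9} + \frac{\sqrt{A}}{9}$ ($v{\left(E,A \right)} = - \frac{7}{9} + \frac{\sqrt{A + 0}}{9} = - \frac{7}{9} + \frac{\sqrt{A}}{9}$)
$l = 34974$ ($l = 219 + 34755 = 34974$)
$t{\left(z \right)} = 5 + z$ ($t{\left(z \right)} = z - -5 = z + 5 = 5 + z$)
$\left(D + t{\left(v{\left(-2,-5 \right)} \right)}\right)^{2} + l = \left(-151 + \left(5 - \left(\frac{7}{9} - \frac{\sqrt{-5}}{9}\right)\right)\right)^{2} + 34974 = \left(-151 + \left(5 - \left(\frac{7}{9} - \frac{i \sqrt{5}}{9}\right)\right)\right)^{2} + 34974 = \left(-151 + \left(\frac{38}{9} + \frac{i \sqrt{5}}{9}\right)\right)^{2} + 34974 = \left(- \frac{1321}{9} + \frac{i \sqrt{5}}{9}\right)^{2} + 34974 = 34974 + \left(- \frac{1321}{9} + \frac{i \sqrt{5}}{9}\right)^{2}$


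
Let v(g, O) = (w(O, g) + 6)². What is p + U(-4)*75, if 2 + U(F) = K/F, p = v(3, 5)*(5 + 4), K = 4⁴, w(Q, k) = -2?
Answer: -4806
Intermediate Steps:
K = 256
v(g, O) = 16 (v(g, O) = (-2 + 6)² = 4² = 16)
p = 144 (p = 16*(5 + 4) = 16*9 = 144)
U(F) = -2 + 256/F
p + U(-4)*75 = 144 + (-2 + 256/(-4))*75 = 144 + (-2 + 256*(-¼))*75 = 144 + (-2 - 64)*75 = 144 - 66*75 = 144 - 4950 = -4806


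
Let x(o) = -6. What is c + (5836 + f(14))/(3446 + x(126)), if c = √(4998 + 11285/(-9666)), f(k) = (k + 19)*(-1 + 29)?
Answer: 169/86 + √51873537342/3222 ≈ 72.653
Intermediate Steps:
f(k) = 532 + 28*k (f(k) = (19 + k)*28 = 532 + 28*k)
c = √51873537342/3222 (c = √(4998 + 11285*(-1/9666)) = √(4998 - 11285/9666) = √(48299383/9666) = √51873537342/3222 ≈ 70.688)
c + (5836 + f(14))/(3446 + x(126)) = √51873537342/3222 + (5836 + (532 + 28*14))/(3446 - 6) = √51873537342/3222 + (5836 + (532 + 392))/3440 = √51873537342/3222 + (5836 + 924)*(1/3440) = √51873537342/3222 + 6760*(1/3440) = √51873537342/3222 + 169/86 = 169/86 + √51873537342/3222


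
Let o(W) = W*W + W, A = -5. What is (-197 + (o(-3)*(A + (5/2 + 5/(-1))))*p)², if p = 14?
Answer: 683929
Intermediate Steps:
o(W) = W + W² (o(W) = W² + W = W + W²)
(-197 + (o(-3)*(A + (5/2 + 5/(-1))))*p)² = (-197 + ((-3*(1 - 3))*(-5 + (5/2 + 5/(-1))))*14)² = (-197 + ((-3*(-2))*(-5 + (5*(½) + 5*(-1))))*14)² = (-197 + (6*(-5 + (5/2 - 5)))*14)² = (-197 + (6*(-5 - 5/2))*14)² = (-197 + (6*(-15/2))*14)² = (-197 - 45*14)² = (-197 - 630)² = (-827)² = 683929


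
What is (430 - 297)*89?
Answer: 11837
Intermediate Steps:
(430 - 297)*89 = 133*89 = 11837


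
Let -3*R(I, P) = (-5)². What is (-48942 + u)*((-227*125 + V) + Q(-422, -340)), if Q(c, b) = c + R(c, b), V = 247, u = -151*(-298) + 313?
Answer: 311085925/3 ≈ 1.0370e+8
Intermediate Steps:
R(I, P) = -25/3 (R(I, P) = -⅓*(-5)² = -⅓*25 = -25/3)
u = 45311 (u = 44998 + 313 = 45311)
Q(c, b) = -25/3 + c (Q(c, b) = c - 25/3 = -25/3 + c)
(-48942 + u)*((-227*125 + V) + Q(-422, -340)) = (-48942 + 45311)*((-227*125 + 247) + (-25/3 - 422)) = -3631*((-28375 + 247) - 1291/3) = -3631*(-28128 - 1291/3) = -3631*(-85675/3) = 311085925/3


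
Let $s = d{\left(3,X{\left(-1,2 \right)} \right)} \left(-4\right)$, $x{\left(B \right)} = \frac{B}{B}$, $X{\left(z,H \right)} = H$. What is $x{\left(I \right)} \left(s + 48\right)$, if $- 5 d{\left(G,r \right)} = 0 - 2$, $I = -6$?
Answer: $\frac{232}{5} \approx 46.4$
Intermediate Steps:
$d{\left(G,r \right)} = \frac{2}{5}$ ($d{\left(G,r \right)} = - \frac{0 - 2}{5} = \left(- \frac{1}{5}\right) \left(-2\right) = \frac{2}{5}$)
$x{\left(B \right)} = 1$
$s = - \frac{8}{5}$ ($s = \frac{2}{5} \left(-4\right) = - \frac{8}{5} \approx -1.6$)
$x{\left(I \right)} \left(s + 48\right) = 1 \left(- \frac{8}{5} + 48\right) = 1 \cdot \frac{232}{5} = \frac{232}{5}$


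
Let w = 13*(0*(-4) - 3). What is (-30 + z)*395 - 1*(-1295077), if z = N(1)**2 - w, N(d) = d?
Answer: 1299027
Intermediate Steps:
w = -39 (w = 13*(0 - 3) = 13*(-3) = -39)
z = 40 (z = 1**2 - 1*(-39) = 1 + 39 = 40)
(-30 + z)*395 - 1*(-1295077) = (-30 + 40)*395 - 1*(-1295077) = 10*395 + 1295077 = 3950 + 1295077 = 1299027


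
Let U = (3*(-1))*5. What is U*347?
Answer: -5205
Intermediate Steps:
U = -15 (U = -3*5 = -15)
U*347 = -15*347 = -5205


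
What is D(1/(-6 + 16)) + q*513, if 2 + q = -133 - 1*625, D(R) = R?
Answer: -3898799/10 ≈ -3.8988e+5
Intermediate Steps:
q = -760 (q = -2 + (-133 - 1*625) = -2 + (-133 - 625) = -2 - 758 = -760)
D(1/(-6 + 16)) + q*513 = 1/(-6 + 16) - 760*513 = 1/10 - 389880 = ⅒ - 389880 = -3898799/10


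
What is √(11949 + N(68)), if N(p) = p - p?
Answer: √11949 ≈ 109.31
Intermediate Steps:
N(p) = 0
√(11949 + N(68)) = √(11949 + 0) = √11949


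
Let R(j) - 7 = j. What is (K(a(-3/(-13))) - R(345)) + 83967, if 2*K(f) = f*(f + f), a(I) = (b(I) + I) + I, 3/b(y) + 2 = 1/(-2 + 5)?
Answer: 353280944/4225 ≈ 83617.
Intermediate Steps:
R(j) = 7 + j
b(y) = -9/5 (b(y) = 3/(-2 + 1/(-2 + 5)) = 3/(-2 + 1/3) = 3/(-2 + ⅓) = 3/(-5/3) = 3*(-⅗) = -9/5)
a(I) = -9/5 + 2*I (a(I) = (-9/5 + I) + I = -9/5 + 2*I)
K(f) = f² (K(f) = (f*(f + f))/2 = (f*(2*f))/2 = (2*f²)/2 = f²)
(K(a(-3/(-13))) - R(345)) + 83967 = ((-9/5 + 2*(-3/(-13)))² - (7 + 345)) + 83967 = ((-9/5 + 2*(-3*(-1/13)))² - 1*352) + 83967 = ((-9/5 + 2*(3/13))² - 352) + 83967 = ((-9/5 + 6/13)² - 352) + 83967 = ((-87/65)² - 352) + 83967 = (7569/4225 - 352) + 83967 = -1479631/4225 + 83967 = 353280944/4225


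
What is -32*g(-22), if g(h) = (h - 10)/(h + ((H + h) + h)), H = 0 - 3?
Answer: -1024/69 ≈ -14.841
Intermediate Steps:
H = -3
g(h) = (-10 + h)/(-3 + 3*h) (g(h) = (h - 10)/(h + ((-3 + h) + h)) = (-10 + h)/(h + (-3 + 2*h)) = (-10 + h)/(-3 + 3*h))
-32*g(-22) = -32*(-10 - 22)/(3*(-1 - 22)) = -32*(-32)/(3*(-23)) = -32*(-1)*(-32)/(3*23) = -32*32/69 = -1024/69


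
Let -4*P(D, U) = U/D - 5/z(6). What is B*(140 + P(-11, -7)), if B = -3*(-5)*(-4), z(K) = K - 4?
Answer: -185415/22 ≈ -8428.0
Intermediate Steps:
z(K) = -4 + K
B = -60 (B = 15*(-4) = -60)
P(D, U) = 5/8 - U/(4*D) (P(D, U) = -(U/D - 5/(-4 + 6))/4 = -(U/D - 5/2)/4 = -(-5/2 + U/D)/4 = 5/8 - U/(4*D))
B*(140 + P(-11, -7)) = -60*(140 + (5/8 - ¼*(-7)/(-11))) = -60*(140 + (5/8 - ¼*(-7)*(-1/11))) = -60*(140 + (5/8 - 7/44)) = -60*(140 + 41/88) = -60*12361/88 = -185415/22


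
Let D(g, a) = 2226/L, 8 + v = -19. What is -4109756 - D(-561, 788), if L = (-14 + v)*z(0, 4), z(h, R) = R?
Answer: -336998879/82 ≈ -4.1097e+6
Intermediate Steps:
v = -27 (v = -8 - 19 = -27)
L = -164 (L = (-14 - 27)*4 = -41*4 = -164)
D(g, a) = -1113/82 (D(g, a) = 2226/(-164) = 2226*(-1/164) = -1113/82)
-4109756 - D(-561, 788) = -4109756 - 1*(-1113/82) = -4109756 + 1113/82 = -336998879/82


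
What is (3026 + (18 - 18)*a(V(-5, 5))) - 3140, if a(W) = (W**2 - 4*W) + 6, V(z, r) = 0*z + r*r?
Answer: -114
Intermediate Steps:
V(z, r) = r**2 (V(z, r) = 0 + r**2 = r**2)
a(W) = 6 + W**2 - 4*W
(3026 + (18 - 18)*a(V(-5, 5))) - 3140 = (3026 + (18 - 18)*(6 + (5**2)**2 - 4*5**2)) - 3140 = (3026 + 0*(6 + 25**2 - 4*25)) - 3140 = (3026 + 0*(6 + 625 - 100)) - 3140 = (3026 + 0*531) - 3140 = (3026 + 0) - 3140 = 3026 - 3140 = -114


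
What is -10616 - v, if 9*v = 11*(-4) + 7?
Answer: -95507/9 ≈ -10612.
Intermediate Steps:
v = -37/9 (v = (11*(-4) + 7)/9 = (-44 + 7)/9 = (⅑)*(-37) = -37/9 ≈ -4.1111)
-10616 - v = -10616 - 1*(-37/9) = -10616 + 37/9 = -95507/9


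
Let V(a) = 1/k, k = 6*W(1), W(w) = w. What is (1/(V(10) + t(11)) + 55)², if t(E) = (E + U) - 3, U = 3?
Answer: 13623481/4489 ≈ 3034.9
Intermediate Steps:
t(E) = E (t(E) = (E + 3) - 3 = (3 + E) - 3 = E)
k = 6 (k = 6*1 = 6)
V(a) = ⅙ (V(a) = 1/6 = ⅙)
(1/(V(10) + t(11)) + 55)² = (1/(⅙ + 11) + 55)² = (1/(67/6) + 55)² = (6/67 + 55)² = (3691/67)² = 13623481/4489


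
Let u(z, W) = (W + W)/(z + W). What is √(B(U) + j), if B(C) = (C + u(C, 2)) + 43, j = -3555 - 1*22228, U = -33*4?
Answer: I*√109309330/65 ≈ 160.85*I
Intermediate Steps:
u(z, W) = 2*W/(W + z) (u(z, W) = (2*W)/(W + z) = 2*W/(W + z))
U = -132
j = -25783 (j = -3555 - 22228 = -25783)
B(C) = 43 + C + 4/(2 + C) (B(C) = (C + 2*2/(2 + C)) + 43 = (C + 4/(2 + C)) + 43 = 43 + C + 4/(2 + C))
√(B(U) + j) = √((4 + (2 - 132)*(43 - 132))/(2 - 132) - 25783) = √((4 - 130*(-89))/(-130) - 25783) = √(-(4 + 11570)/130 - 25783) = √(-1/130*11574 - 25783) = √(-5787/65 - 25783) = √(-1681682/65) = I*√109309330/65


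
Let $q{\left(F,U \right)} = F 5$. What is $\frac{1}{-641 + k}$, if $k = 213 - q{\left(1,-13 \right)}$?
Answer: $- \frac{1}{433} \approx -0.0023095$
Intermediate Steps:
$q{\left(F,U \right)} = 5 F$
$k = 208$ ($k = 213 - 5 \cdot 1 = 213 - 5 = 208$)
$\frac{1}{-641 + k} = \frac{1}{-641 + 208} = \frac{1}{-433} = - \frac{1}{433}$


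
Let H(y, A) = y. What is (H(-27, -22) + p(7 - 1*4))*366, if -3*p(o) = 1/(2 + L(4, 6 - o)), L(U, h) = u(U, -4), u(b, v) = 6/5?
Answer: -79361/8 ≈ -9920.1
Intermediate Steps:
u(b, v) = 6/5 (u(b, v) = 6*(⅕) = 6/5)
L(U, h) = 6/5
p(o) = -5/48 (p(o) = -1/(3*(2 + 6/5)) = -1/(3*16/5) = -⅓*5/16 = -5/48)
(H(-27, -22) + p(7 - 1*4))*366 = (-27 - 5/48)*366 = -1301/48*366 = -79361/8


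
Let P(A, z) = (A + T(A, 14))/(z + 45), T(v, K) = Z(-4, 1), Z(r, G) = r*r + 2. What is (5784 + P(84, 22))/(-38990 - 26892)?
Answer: -193815/2207047 ≈ -0.087816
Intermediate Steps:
Z(r, G) = 2 + r² (Z(r, G) = r² + 2 = 2 + r²)
T(v, K) = 18 (T(v, K) = 2 + (-4)² = 2 + 16 = 18)
P(A, z) = (18 + A)/(45 + z) (P(A, z) = (A + 18)/(z + 45) = (18 + A)/(45 + z))
(5784 + P(84, 22))/(-38990 - 26892) = (5784 + (18 + 84)/(45 + 22))/(-38990 - 26892) = (5784 + 102/67)/(-65882) = (5784 + (1/67)*102)*(-1/65882) = (5784 + 102/67)*(-1/65882) = (387630/67)*(-1/65882) = -193815/2207047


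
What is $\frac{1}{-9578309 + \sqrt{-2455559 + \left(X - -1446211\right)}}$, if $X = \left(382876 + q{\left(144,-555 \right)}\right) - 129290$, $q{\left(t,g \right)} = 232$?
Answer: $- \frac{9578309}{91744004055011} - \frac{i \sqrt{755530}}{91744004055011} \approx -1.044 \cdot 10^{-7} - 9.4743 \cdot 10^{-12} i$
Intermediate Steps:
$X = 253818$ ($X = \left(382876 + 232\right) - 129290 = 383108 - 129290 = 253818$)
$\frac{1}{-9578309 + \sqrt{-2455559 + \left(X - -1446211\right)}} = \frac{1}{-9578309 + \sqrt{-2455559 + \left(253818 - -1446211\right)}} = \frac{1}{-9578309 + \sqrt{-2455559 + \left(253818 + 1446211\right)}} = \frac{1}{-9578309 + \sqrt{-2455559 + 1700029}} = \frac{1}{-9578309 + \sqrt{-755530}} = \frac{1}{-9578309 + i \sqrt{755530}}$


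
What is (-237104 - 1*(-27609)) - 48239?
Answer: -257734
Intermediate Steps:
(-237104 - 1*(-27609)) - 48239 = (-237104 + 27609) - 48239 = -209495 - 48239 = -257734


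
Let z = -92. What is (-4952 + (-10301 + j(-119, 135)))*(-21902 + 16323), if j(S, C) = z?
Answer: 85609755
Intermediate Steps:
j(S, C) = -92
(-4952 + (-10301 + j(-119, 135)))*(-21902 + 16323) = (-4952 + (-10301 - 92))*(-21902 + 16323) = (-4952 - 10393)*(-5579) = -15345*(-5579) = 85609755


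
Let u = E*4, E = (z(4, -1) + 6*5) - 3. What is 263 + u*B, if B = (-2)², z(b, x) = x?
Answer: 679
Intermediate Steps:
B = 4
E = 26 (E = (-1 + 6*5) - 3 = (-1 + 30) - 3 = 29 - 3 = 26)
u = 104 (u = 26*4 = 104)
263 + u*B = 263 + 104*4 = 263 + 416 = 679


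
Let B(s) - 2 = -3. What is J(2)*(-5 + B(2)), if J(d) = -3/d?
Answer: 9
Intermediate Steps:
B(s) = -1 (B(s) = 2 - 3 = -1)
J(2)*(-5 + B(2)) = (-3/2)*(-5 - 1) = -3*1/2*(-6) = -3/2*(-6) = 9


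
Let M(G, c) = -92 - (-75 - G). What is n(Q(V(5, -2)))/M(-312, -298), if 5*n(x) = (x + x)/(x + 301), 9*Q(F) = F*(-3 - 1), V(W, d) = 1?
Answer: 8/4449725 ≈ 1.7979e-6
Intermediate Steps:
M(G, c) = -17 + G (M(G, c) = -92 + (75 + G) = -17 + G)
Q(F) = -4*F/9 (Q(F) = (F*(-3 - 1))/9 = (F*(-4))/9 = (-4*F)/9 = -4*F/9)
n(x) = 2*x/(5*(301 + x)) (n(x) = ((x + x)/(x + 301))/5 = ((2*x)/(301 + x))/5 = (2*x/(301 + x))/5 = 2*x/(5*(301 + x)))
n(Q(V(5, -2)))/M(-312, -298) = (2*(-4/9*1)/(5*(301 - 4/9*1)))/(-17 - 312) = ((⅖)*(-4/9)/(301 - 4/9))/(-329) = ((⅖)*(-4/9)/(2705/9))*(-1/329) = ((⅖)*(-4/9)*(9/2705))*(-1/329) = -8/13525*(-1/329) = 8/4449725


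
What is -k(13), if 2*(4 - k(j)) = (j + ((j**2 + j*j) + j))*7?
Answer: 1270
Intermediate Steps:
k(j) = 4 - 7*j - 7*j**2 (k(j) = 4 - (j + ((j**2 + j*j) + j))*7/2 = 4 - (j + ((j**2 + j**2) + j))*7/2 = 4 - (j + (2*j**2 + j))*7/2 = 4 - (j + (j + 2*j**2))*7/2 = 4 - (2*j + 2*j**2)*7/2 = 4 - (14*j + 14*j**2)/2 = 4 + (-7*j - 7*j**2) = 4 - 7*j - 7*j**2)
-k(13) = -(4 - 7*13 - 7*13**2) = -(4 - 91 - 7*169) = -(4 - 91 - 1183) = -1*(-1270) = 1270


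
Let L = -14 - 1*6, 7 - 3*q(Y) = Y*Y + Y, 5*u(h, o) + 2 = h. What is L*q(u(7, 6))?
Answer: -100/3 ≈ -33.333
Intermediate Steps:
u(h, o) = -2/5 + h/5
q(Y) = 7/3 - Y/3 - Y**2/3 (q(Y) = 7/3 - (Y*Y + Y)/3 = 7/3 - (Y**2 + Y)/3 = 7/3 - (Y + Y**2)/3 = 7/3 + (-Y/3 - Y**2/3) = 7/3 - Y/3 - Y**2/3)
L = -20 (L = -14 - 6 = -20)
L*q(u(7, 6)) = -20*(7/3 - (-2/5 + (1/5)*7)/3 - (-2/5 + (1/5)*7)**2/3) = -20*(7/3 - (-2/5 + 7/5)/3 - (-2/5 + 7/5)**2/3) = -20*(7/3 - 1/3*1 - 1/3*1**2) = -20*(7/3 - 1/3 - 1/3*1) = -20*(7/3 - 1/3 - 1/3) = -20*5/3 = -100/3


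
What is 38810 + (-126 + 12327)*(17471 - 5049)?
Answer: 151599632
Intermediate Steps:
38810 + (-126 + 12327)*(17471 - 5049) = 38810 + 12201*12422 = 38810 + 151560822 = 151599632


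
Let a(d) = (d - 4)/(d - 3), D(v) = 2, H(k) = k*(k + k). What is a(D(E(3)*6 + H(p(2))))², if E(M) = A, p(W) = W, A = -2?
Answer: 4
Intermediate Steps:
H(k) = 2*k² (H(k) = k*(2*k) = 2*k²)
E(M) = -2
a(d) = (-4 + d)/(-3 + d)
a(D(E(3)*6 + H(p(2))))² = ((-4 + 2)/(-3 + 2))² = (-2/(-1))² = (-1*(-2))² = 2² = 4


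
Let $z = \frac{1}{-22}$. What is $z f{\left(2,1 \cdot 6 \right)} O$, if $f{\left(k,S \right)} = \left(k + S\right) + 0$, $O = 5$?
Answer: $- \frac{20}{11} \approx -1.8182$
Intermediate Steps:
$f{\left(k,S \right)} = S + k$ ($f{\left(k,S \right)} = \left(S + k\right) + 0 = S + k$)
$z = - \frac{1}{22} \approx -0.045455$
$z f{\left(2,1 \cdot 6 \right)} O = - \frac{1 \cdot 6 + 2}{22} \cdot 5 = - \frac{6 + 2}{22} \cdot 5 = \left(- \frac{1}{22}\right) 8 \cdot 5 = \left(- \frac{4}{11}\right) 5 = - \frac{20}{11}$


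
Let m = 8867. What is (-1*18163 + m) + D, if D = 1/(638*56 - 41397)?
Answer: -52699025/5669 ≈ -9296.0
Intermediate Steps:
D = -1/5669 (D = 1/(35728 - 41397) = 1/(-5669) = -1/5669 ≈ -0.00017640)
(-1*18163 + m) + D = (-1*18163 + 8867) - 1/5669 = (-18163 + 8867) - 1/5669 = -9296 - 1/5669 = -52699025/5669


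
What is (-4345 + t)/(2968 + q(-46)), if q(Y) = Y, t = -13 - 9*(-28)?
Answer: -2053/1461 ≈ -1.4052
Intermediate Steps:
t = 239 (t = -13 + 252 = 239)
(-4345 + t)/(2968 + q(-46)) = (-4345 + 239)/(2968 - 46) = -4106/2922 = -4106*1/2922 = -2053/1461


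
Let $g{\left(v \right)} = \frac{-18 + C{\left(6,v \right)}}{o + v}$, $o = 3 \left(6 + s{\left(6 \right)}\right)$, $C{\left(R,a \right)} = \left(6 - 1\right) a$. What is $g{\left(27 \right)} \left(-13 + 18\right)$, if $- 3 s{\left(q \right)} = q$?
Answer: $15$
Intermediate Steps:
$s{\left(q \right)} = - \frac{q}{3}$
$C{\left(R,a \right)} = 5 a$
$o = 12$ ($o = 3 \left(6 - 2\right) = 3 \cdot 4 = 12$)
$g{\left(v \right)} = \frac{-18 + 5 v}{12 + v}$
$g{\left(27 \right)} \left(-13 + 18\right) = \frac{-18 + 5 \cdot 27}{12 + 27} \left(-13 + 18\right) = \frac{-18 + 135}{39} \cdot 5 = \frac{1}{39} \cdot 117 \cdot 5 = 3 \cdot 5 = 15$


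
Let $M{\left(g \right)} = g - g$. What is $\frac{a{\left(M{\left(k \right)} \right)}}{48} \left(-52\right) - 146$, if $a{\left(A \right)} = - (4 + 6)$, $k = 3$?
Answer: $- \frac{811}{6} \approx -135.17$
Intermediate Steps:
$M{\left(g \right)} = 0$
$a{\left(A \right)} = -10$ ($a{\left(A \right)} = \left(-1\right) 10 = -10$)
$\frac{a{\left(M{\left(k \right)} \right)}}{48} \left(-52\right) - 146 = - \frac{10}{48} \left(-52\right) - 146 = \left(-10\right) \frac{1}{48} \left(-52\right) - 146 = \left(- \frac{5}{24}\right) \left(-52\right) - 146 = \frac{65}{6} - 146 = - \frac{811}{6}$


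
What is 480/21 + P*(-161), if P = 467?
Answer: -526149/7 ≈ -75164.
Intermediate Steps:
480/21 + P*(-161) = 480/21 + 467*(-161) = 480*(1/21) - 75187 = 160/7 - 75187 = -526149/7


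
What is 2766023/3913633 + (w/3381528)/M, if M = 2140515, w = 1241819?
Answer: 20021064090426897587/28327703023098540360 ≈ 0.70677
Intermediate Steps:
2766023/3913633 + (w/3381528)/M = 2766023/3913633 + (1241819/3381528)/2140515 = 2766023*(1/3913633) + (1241819*(1/3381528))*(1/2140515) = 2766023/3913633 + (1241819/3381528)*(1/2140515) = 2766023/3913633 + 1241819/7238211406920 = 20021064090426897587/28327703023098540360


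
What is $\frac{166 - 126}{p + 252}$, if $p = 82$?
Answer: $\frac{20}{167} \approx 0.11976$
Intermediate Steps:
$\frac{166 - 126}{p + 252} = \frac{166 - 126}{82 + 252} = \frac{40}{334} = 40 \cdot \frac{1}{334} = \frac{20}{167}$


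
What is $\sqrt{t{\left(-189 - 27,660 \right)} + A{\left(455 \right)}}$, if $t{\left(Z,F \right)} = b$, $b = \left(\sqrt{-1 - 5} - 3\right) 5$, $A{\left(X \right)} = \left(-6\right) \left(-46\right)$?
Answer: $\sqrt{261 + 5 i \sqrt{6}} \approx 16.16 + 0.3789 i$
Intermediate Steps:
$A{\left(X \right)} = 276$
$b = -15 + 5 i \sqrt{6}$ ($b = \left(\sqrt{-6} - 3\right) 5 = \left(i \sqrt{6} - 3\right) 5 = \left(-3 + i \sqrt{6}\right) 5 = -15 + 5 i \sqrt{6} \approx -15.0 + 12.247 i$)
$t{\left(Z,F \right)} = -15 + 5 i \sqrt{6}$
$\sqrt{t{\left(-189 - 27,660 \right)} + A{\left(455 \right)}} = \sqrt{\left(-15 + 5 i \sqrt{6}\right) + 276} = \sqrt{261 + 5 i \sqrt{6}}$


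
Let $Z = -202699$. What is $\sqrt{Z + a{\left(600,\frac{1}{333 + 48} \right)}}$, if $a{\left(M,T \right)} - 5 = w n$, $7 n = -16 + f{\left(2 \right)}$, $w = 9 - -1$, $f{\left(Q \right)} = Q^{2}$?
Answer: $\frac{i \sqrt{9932846}}{7} \approx 450.23 i$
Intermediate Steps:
$w = 10$ ($w = 9 + 1 = 10$)
$n = - \frac{12}{7}$ ($n = \frac{-16 + 2^{2}}{7} = \frac{-16 + 4}{7} = \frac{1}{7} \left(-12\right) = - \frac{12}{7} \approx -1.7143$)
$a{\left(M,T \right)} = - \frac{85}{7}$ ($a{\left(M,T \right)} = 5 + 10 \left(- \frac{12}{7}\right) = 5 - \frac{120}{7} = - \frac{85}{7}$)
$\sqrt{Z + a{\left(600,\frac{1}{333 + 48} \right)}} = \sqrt{-202699 - \frac{85}{7}} = \sqrt{- \frac{1418978}{7}} = \frac{i \sqrt{9932846}}{7}$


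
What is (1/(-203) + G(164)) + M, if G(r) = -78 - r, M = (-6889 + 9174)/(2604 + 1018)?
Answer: -177474139/735266 ≈ -241.37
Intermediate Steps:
M = 2285/3622 ≈ 0.63087
(1/(-203) + G(164)) + M = (1/(-203) + (-78 - 1*164)) + 2285/3622 = (-1/203 + (-78 - 164)) + 2285/3622 = (-1/203 - 242) + 2285/3622 = -49127/203 + 2285/3622 = -177474139/735266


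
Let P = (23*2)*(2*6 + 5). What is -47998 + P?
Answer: -47216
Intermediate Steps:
P = 782 (P = 46*(12 + 5) = 46*17 = 782)
-47998 + P = -47998 + 782 = -47216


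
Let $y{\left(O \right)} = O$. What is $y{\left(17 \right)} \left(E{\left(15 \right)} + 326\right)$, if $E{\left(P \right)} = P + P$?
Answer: $6052$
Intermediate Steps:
$E{\left(P \right)} = 2 P$
$y{\left(17 \right)} \left(E{\left(15 \right)} + 326\right) = 17 \left(2 \cdot 15 + 326\right) = 17 \left(30 + 326\right) = 17 \cdot 356 = 6052$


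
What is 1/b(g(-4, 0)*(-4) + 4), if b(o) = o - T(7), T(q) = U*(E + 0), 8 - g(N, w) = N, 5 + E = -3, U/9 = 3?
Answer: 1/172 ≈ 0.0058140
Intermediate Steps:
U = 27 (U = 9*3 = 27)
E = -8 (E = -5 - 3 = -8)
g(N, w) = 8 - N
T(q) = -216 (T(q) = 27*(-8 + 0) = 27*(-8) = -216)
b(o) = 216 + o (b(o) = o - 1*(-216) = o + 216 = 216 + o)
1/b(g(-4, 0)*(-4) + 4) = 1/(216 + ((8 - 1*(-4))*(-4) + 4)) = 1/(216 + ((8 + 4)*(-4) + 4)) = 1/(216 + (12*(-4) + 4)) = 1/(216 + (-48 + 4)) = 1/(216 - 44) = 1/172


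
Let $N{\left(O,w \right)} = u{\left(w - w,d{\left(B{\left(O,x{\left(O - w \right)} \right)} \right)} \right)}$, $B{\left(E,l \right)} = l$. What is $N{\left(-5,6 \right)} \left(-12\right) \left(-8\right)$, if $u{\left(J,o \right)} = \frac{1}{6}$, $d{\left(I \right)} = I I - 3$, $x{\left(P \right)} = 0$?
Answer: $16$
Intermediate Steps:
$d{\left(I \right)} = -3 + I^{2}$ ($d{\left(I \right)} = I^{2} - 3 = -3 + I^{2}$)
$u{\left(J,o \right)} = \frac{1}{6}$
$N{\left(O,w \right)} = \frac{1}{6}$
$N{\left(-5,6 \right)} \left(-12\right) \left(-8\right) = \frac{1}{6} \left(-12\right) \left(-8\right) = \left(-2\right) \left(-8\right) = 16$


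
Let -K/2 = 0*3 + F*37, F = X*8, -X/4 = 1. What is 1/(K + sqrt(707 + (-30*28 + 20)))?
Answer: 2368/5607537 - I*sqrt(113)/5607537 ≈ 0.00042229 - 1.8957e-6*I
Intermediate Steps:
X = -4 (X = -4*1 = -4)
F = -32 (F = -4*8 = -32)
K = 2368 (K = -2*(0*3 - 32*37) = -2*(0 - 1184) = -2*(-1184) = 2368)
1/(K + sqrt(707 + (-30*28 + 20))) = 1/(2368 + sqrt(707 + (-30*28 + 20))) = 1/(2368 + sqrt(707 + (-840 + 20))) = 1/(2368 + sqrt(707 - 820)) = 1/(2368 + sqrt(-113)) = 1/(2368 + I*sqrt(113))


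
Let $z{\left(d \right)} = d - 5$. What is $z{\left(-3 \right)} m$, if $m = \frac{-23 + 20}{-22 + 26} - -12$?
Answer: $-90$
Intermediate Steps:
$z{\left(d \right)} = -5 + d$
$m = \frac{45}{4}$ ($m = - \frac{3}{4} + 12 = \frac{45}{4} \approx 11.25$)
$z{\left(-3 \right)} m = \left(-5 - 3\right) \frac{45}{4} = \left(-8\right) \frac{45}{4} = -90$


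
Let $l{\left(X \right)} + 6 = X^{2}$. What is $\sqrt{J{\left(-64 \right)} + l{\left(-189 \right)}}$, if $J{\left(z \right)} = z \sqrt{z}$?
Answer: $\sqrt{35715 - 512 i} \approx 188.99 - 1.355 i$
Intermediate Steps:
$J{\left(z \right)} = z^{\frac{3}{2}}$
$l{\left(X \right)} = -6 + X^{2}$
$\sqrt{J{\left(-64 \right)} + l{\left(-189 \right)}} = \sqrt{\left(-64\right)^{\frac{3}{2}} - \left(6 - \left(-189\right)^{2}\right)} = \sqrt{- 512 i + \left(-6 + 35721\right)} = \sqrt{- 512 i + 35715} = \sqrt{35715 - 512 i}$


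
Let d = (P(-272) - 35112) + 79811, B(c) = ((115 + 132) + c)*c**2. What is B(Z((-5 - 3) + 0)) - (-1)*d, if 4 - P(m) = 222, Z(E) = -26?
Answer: 193877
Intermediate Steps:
P(m) = -218 (P(m) = 4 - 1*222 = 4 - 222 = -218)
B(c) = c**2*(247 + c) (B(c) = (247 + c)*c**2 = c**2*(247 + c))
d = 44481 (d = (-218 - 35112) + 79811 = -35330 + 79811 = 44481)
B(Z((-5 - 3) + 0)) - (-1)*d = (-26)**2*(247 - 26) - (-1)*44481 = 676*221 - 1*(-44481) = 149396 + 44481 = 193877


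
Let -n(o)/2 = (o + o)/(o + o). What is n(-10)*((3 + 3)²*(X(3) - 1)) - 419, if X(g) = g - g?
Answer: -347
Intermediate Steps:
X(g) = 0
n(o) = -2 (n(o) = -2*(o + o)/(o + o) = -2*2*o/(2*o) = -2*2*o*1/(2*o) = -2*1 = -2)
n(-10)*((3 + 3)²*(X(3) - 1)) - 419 = -2*(3 + 3)²*(0 - 1) - 419 = -2*6²*(-1) - 419 = -72*(-1) - 419 = -2*(-36) - 419 = 72 - 419 = -347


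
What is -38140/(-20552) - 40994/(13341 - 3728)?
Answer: -118967217/49391594 ≈ -2.4087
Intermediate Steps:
-38140/(-20552) - 40994/(13341 - 3728) = -38140*(-1/20552) - 40994/9613 = 9535/5138 - 40994*1/9613 = 9535/5138 - 40994/9613 = -118967217/49391594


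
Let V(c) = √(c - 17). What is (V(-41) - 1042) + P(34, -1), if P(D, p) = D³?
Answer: 38262 + I*√58 ≈ 38262.0 + 7.6158*I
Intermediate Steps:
V(c) = √(-17 + c)
(V(-41) - 1042) + P(34, -1) = (√(-17 - 41) - 1042) + 34³ = (√(-58) - 1042) + 39304 = (I*√58 - 1042) + 39304 = (-1042 + I*√58) + 39304 = 38262 + I*√58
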